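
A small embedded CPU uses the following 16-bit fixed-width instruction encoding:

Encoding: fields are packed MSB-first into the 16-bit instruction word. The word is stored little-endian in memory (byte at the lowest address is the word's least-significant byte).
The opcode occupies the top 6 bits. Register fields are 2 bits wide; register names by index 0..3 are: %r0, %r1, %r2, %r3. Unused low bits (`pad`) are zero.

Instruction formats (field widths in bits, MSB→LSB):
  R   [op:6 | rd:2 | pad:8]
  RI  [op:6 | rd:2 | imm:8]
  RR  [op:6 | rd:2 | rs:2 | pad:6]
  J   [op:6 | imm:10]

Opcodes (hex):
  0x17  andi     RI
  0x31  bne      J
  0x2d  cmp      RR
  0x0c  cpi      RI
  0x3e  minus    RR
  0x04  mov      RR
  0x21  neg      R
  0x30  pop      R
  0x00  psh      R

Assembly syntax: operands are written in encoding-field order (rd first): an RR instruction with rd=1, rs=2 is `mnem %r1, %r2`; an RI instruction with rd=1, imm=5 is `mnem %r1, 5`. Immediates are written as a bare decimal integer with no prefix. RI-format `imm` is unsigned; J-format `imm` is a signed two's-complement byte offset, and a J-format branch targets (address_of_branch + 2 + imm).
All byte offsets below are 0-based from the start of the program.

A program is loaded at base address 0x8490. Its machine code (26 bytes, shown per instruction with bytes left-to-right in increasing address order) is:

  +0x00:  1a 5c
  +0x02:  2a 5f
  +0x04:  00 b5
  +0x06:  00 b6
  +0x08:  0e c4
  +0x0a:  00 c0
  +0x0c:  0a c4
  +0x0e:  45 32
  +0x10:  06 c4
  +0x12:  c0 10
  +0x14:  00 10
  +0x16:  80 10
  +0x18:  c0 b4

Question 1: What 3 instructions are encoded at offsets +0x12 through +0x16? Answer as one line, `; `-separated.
mov %r0, %r3; mov %r0, %r0; mov %r0, %r2

@+12  little-endian(c0 10) = 0x10c0
  top 6b → 0x4 → mov [RR]
  rd: (w>>8)&0x3=0x0 → %r0
  rs: (w>>6)&0x3=0x3 → %r3
@+14  little-endian(00 10) = 0x1000
  top 6b → 0x4 → mov [RR]
  rd: (w>>8)&0x3=0x0 → %r0
  rs: (w>>6)&0x3=0x0 → %r0
@+16  little-endian(80 10) = 0x1080
  top 6b → 0x4 → mov [RR]
  rd: (w>>8)&0x3=0x0 → %r0
  rs: (w>>6)&0x3=0x2 → %r2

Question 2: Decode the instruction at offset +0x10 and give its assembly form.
off 0x10: read 06 c4 as little → 0xc406
  op=0xc406>>10=0x31 ⇒ bne (J)
  imm: (w>>0)&0x3ff=0x6 → 6

bne 6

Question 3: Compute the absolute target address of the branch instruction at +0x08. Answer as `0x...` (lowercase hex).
0x84a8

off 0x08: read 0e c4 as little → 0xc40e
  top 6b → 0x31 → bne [J]
  imm: (w>>0)&0x3ff=0xe → 14
  target = base 0x8490 + off 0x08 + 2 + imm 14 = 0x84a8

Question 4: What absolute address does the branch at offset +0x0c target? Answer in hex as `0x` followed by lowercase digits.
off 0x0c: read 0a c4 as little → 0xc40a
  top 6b → 0x31 → bne [J]
  [9:0] imm=10 = 10
  target = base 0x8490 + off 0x0c + 2 + imm 10 = 0x84a8

0x84a8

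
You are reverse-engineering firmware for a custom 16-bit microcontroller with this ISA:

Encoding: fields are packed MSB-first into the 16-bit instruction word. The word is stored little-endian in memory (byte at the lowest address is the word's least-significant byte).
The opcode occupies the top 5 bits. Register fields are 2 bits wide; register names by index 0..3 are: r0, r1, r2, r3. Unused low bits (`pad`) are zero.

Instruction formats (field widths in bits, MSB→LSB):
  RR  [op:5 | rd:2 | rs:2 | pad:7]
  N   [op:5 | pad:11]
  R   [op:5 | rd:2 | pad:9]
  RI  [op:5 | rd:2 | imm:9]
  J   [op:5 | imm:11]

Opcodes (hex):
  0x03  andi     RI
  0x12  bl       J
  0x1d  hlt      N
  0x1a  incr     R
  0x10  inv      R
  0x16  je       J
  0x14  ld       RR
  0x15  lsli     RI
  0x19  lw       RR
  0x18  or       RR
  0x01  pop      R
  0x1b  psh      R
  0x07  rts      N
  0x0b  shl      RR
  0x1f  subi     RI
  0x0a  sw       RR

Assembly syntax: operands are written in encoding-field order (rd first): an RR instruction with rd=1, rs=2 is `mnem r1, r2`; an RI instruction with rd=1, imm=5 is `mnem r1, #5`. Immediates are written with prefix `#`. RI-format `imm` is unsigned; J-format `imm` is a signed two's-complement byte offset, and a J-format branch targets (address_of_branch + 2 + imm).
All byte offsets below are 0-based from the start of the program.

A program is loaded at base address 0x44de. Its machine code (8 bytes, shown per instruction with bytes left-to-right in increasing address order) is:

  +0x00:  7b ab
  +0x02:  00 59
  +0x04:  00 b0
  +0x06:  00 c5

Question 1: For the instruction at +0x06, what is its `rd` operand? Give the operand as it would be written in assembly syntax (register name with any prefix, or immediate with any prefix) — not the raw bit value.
off 0x06: read 00 c5 as little → 0xc500
  op=0xc500>>11=0x18 ⇒ or (RR)
  rd@[10:9]=0x2 ⇒ r2
  rs@[8:7]=0x2 ⇒ r2

r2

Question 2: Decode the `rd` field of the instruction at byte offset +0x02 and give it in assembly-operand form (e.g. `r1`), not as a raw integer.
[02] 00 59 → 0x5900
  op=0x5900>>11=0xb ⇒ shl (RR)
  rd: (w>>9)&0x3=0x0 → r0
  rs: (w>>7)&0x3=0x2 → r2

r0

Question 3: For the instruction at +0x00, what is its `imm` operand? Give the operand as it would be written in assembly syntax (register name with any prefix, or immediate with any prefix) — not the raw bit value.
#379

@+00  little-endian(7b ab) = 0xab7b
  top 5b → 0x15 → lsli [RI]
  rd@[10:9]=0x1 ⇒ r1
  imm@[8:0]=0x17b ⇒ #379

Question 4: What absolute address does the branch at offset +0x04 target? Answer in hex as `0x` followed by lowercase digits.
off 0x04: read 00 b0 as little → 0xb000
  top 5b → 0x16 → je [J]
  [10:0] imm=0 = #0
  target = base 0x44de + off 0x04 + 2 + imm 0 = 0x44e4

0x44e4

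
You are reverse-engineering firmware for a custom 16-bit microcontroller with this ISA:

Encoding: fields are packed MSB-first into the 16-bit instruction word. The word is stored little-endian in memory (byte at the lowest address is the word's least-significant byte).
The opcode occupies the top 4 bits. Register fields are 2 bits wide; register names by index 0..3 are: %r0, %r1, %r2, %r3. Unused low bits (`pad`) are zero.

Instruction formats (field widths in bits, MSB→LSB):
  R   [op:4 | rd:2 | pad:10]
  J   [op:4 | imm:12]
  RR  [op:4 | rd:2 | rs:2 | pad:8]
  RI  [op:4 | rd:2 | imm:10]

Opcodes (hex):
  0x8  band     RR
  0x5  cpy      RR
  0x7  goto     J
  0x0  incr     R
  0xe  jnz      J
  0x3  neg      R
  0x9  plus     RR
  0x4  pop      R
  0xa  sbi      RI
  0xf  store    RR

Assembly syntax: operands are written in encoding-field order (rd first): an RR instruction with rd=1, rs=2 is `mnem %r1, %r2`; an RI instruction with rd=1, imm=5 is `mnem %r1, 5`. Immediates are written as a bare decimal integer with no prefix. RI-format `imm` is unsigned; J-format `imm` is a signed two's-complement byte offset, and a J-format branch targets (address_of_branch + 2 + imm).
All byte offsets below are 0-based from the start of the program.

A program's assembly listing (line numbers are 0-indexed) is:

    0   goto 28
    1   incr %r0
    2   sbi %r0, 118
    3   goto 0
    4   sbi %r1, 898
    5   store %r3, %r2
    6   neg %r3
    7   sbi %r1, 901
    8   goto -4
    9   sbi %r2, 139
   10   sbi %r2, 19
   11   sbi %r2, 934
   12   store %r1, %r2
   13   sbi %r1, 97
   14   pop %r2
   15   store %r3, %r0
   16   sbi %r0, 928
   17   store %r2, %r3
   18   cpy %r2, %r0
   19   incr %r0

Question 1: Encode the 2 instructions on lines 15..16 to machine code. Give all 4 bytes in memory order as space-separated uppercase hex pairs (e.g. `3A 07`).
line 15 (store): pack op=0xf:4|rd=3:2|rs=0:2|pad=0:8 = 0xfc00; little→ 00 fc
line 16 (sbi): pack op=0xa:4|rd=0:2|imm=928:10 = 0xa3a0; little→ a0 a3

00 FC A0 A3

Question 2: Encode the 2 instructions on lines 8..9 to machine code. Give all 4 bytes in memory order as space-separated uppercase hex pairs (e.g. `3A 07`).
FC 7F 8B A8

L8: goto op=0x7:4|imm=-4:12 ⇒ 0x7ffc ⇒ little fc 7f
L9: sbi op=0xa:4|rd=2:2|imm=139:10 ⇒ 0xa88b ⇒ little 8b a8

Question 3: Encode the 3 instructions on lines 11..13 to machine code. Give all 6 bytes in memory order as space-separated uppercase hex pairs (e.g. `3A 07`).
line 11 (sbi): pack op=0xa:4|rd=2:2|imm=934:10 = 0xaba6; little→ a6 ab
line 12 (store): pack op=0xf:4|rd=1:2|rs=2:2|pad=0:8 = 0xf600; little→ 00 f6
line 13 (sbi): pack op=0xa:4|rd=1:2|imm=97:10 = 0xa461; little→ 61 a4

A6 AB 00 F6 61 A4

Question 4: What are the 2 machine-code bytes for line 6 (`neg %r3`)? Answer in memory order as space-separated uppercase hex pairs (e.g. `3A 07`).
L6: neg op=0x3:4|rd=3:2|pad=0:10 ⇒ 0x3c00 ⇒ little 00 3c

00 3C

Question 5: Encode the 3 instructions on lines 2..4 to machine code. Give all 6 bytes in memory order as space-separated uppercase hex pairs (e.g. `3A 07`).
line 2 (sbi): pack op=0xa:4|rd=0:2|imm=118:10 = 0xa076; little→ 76 a0
line 3 (goto): pack op=0x7:4|imm=0:12 = 0x7000; little→ 00 70
line 4 (sbi): pack op=0xa:4|rd=1:2|imm=898:10 = 0xa782; little→ 82 a7

76 A0 00 70 82 A7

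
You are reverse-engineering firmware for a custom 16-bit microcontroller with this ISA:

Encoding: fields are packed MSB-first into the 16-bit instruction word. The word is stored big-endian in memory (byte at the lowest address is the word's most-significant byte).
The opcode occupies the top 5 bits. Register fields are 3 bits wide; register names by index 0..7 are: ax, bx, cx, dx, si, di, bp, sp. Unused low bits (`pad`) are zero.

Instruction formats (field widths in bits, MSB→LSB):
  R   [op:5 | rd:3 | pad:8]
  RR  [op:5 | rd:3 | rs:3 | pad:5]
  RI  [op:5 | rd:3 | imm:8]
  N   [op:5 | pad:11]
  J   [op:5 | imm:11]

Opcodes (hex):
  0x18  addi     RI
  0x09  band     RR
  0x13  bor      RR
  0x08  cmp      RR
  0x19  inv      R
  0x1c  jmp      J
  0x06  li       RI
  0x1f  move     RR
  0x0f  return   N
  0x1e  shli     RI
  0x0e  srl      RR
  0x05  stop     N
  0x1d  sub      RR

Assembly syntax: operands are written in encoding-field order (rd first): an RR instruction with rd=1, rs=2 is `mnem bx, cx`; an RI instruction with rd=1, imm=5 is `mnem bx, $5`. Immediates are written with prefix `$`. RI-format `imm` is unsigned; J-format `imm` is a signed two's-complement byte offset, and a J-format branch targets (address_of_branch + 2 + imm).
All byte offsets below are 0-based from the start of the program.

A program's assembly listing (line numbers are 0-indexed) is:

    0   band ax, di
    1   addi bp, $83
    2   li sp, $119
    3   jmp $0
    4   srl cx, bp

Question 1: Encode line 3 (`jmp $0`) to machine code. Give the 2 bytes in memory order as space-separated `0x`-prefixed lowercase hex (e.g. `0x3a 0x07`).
line 3 (jmp): pack op=0x1c:5|imm=0:11 = 0xe000; big→ e0 00

0xe0 0x00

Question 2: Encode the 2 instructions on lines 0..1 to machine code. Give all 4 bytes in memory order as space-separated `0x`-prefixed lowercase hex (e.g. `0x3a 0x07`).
0. band fields op=0x9:5|rd=0:3|rs=5:3|pad=0:5 → word 48a0h → 48 a0
1. addi fields op=0x18:5|rd=6:3|imm=83:8 → word c653h → c6 53

0x48 0xa0 0xc6 0x53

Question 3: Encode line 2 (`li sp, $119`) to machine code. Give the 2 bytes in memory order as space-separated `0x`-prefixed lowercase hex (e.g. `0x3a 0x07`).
line 2 (li): pack op=0x6:5|rd=7:3|imm=119:8 = 0x3777; big→ 37 77

0x37 0x77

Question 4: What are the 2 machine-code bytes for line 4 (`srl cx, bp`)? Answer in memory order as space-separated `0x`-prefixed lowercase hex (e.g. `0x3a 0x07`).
4. srl fields op=0xe:5|rd=2:3|rs=6:3|pad=0:5 → word 72c0h → 72 c0

0x72 0xc0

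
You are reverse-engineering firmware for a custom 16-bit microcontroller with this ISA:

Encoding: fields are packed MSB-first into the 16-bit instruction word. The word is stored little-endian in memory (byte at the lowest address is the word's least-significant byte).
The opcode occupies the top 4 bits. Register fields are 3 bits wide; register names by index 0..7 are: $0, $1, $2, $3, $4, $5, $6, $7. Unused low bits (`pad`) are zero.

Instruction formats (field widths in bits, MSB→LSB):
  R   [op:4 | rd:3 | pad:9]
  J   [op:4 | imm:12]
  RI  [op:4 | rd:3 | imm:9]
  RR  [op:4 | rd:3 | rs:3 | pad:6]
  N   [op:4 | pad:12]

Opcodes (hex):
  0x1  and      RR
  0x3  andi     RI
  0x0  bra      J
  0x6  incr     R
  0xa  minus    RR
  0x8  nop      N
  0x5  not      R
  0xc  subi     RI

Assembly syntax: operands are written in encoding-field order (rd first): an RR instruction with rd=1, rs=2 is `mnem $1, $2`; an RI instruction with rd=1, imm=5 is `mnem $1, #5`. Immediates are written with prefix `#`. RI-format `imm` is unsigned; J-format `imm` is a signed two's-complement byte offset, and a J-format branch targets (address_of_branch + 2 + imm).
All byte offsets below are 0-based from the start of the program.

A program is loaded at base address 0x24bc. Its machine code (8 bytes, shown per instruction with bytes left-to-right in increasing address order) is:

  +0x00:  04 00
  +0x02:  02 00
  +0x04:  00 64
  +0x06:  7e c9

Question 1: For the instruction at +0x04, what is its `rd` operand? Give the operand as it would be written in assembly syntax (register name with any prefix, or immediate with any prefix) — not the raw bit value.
$2

@+04  little-endian(00 64) = 0x6400
  top 4b → 0x6 → incr [R]
  rd: (w>>9)&0x7=0x2 → $2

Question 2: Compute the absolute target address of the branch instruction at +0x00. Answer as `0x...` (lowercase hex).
0x24c2

[00] 04 00 → 0x0004
  opcode bits[15:12]=0x0: bra/J
  [11:0] imm=4 = #4
  target = base 0x24bc + off 0x00 + 2 + imm 4 = 0x24c2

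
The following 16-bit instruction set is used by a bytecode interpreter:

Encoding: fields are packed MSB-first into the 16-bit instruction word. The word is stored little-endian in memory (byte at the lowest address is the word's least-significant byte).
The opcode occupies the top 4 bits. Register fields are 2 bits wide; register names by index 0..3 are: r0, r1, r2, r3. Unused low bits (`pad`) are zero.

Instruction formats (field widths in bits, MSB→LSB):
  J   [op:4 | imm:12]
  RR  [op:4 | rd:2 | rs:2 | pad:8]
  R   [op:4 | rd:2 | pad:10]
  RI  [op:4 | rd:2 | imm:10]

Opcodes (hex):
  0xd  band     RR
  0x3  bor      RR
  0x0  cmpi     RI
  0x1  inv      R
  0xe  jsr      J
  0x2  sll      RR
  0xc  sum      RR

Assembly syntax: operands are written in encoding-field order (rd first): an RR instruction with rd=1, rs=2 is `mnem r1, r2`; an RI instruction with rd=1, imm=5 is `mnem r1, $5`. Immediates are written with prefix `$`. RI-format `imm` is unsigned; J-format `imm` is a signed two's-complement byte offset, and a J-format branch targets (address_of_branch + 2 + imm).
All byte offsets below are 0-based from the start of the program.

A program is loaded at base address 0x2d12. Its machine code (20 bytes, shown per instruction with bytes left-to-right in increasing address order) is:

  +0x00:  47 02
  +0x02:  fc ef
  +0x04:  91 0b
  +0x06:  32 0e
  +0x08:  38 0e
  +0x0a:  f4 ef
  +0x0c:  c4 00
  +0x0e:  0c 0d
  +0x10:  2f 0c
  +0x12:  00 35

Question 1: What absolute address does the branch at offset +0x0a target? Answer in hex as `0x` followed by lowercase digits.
0x2d12

@+0a  little-endian(f4 ef) = 0xeff4
  op=0xeff4>>12=0xe ⇒ jsr (J)
  imm@[11:0]=0xff4 (s12→-12) ⇒ $-12
  target = base 0x2d12 + off 0x0a + 2 + imm -12 = 0x2d12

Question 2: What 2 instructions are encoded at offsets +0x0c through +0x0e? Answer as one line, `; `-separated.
+0x0c: c4 00 ⇒ word 0x00c4 (little)
  op=0x00c4>>12=0x0 ⇒ cmpi (RI)
  rd: (w>>10)&0x3=0x0 → r0
  imm: (w>>0)&0x3ff=0xc4 → $196
+0x0e: 0c 0d ⇒ word 0x0d0c (little)
  op=0x0d0c>>12=0x0 ⇒ cmpi (RI)
  rd: (w>>10)&0x3=0x3 → r3
  imm: (w>>0)&0x3ff=0x10c → $268

cmpi r0, $196; cmpi r3, $268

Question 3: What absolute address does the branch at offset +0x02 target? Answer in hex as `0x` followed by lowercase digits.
0x2d12

off 0x02: read fc ef as little → 0xeffc
  op=0xeffc>>12=0xe ⇒ jsr (J)
  imm@[11:0]=0xffc (s12→-4) ⇒ $-4
  target = base 0x2d12 + off 0x02 + 2 + imm -4 = 0x2d12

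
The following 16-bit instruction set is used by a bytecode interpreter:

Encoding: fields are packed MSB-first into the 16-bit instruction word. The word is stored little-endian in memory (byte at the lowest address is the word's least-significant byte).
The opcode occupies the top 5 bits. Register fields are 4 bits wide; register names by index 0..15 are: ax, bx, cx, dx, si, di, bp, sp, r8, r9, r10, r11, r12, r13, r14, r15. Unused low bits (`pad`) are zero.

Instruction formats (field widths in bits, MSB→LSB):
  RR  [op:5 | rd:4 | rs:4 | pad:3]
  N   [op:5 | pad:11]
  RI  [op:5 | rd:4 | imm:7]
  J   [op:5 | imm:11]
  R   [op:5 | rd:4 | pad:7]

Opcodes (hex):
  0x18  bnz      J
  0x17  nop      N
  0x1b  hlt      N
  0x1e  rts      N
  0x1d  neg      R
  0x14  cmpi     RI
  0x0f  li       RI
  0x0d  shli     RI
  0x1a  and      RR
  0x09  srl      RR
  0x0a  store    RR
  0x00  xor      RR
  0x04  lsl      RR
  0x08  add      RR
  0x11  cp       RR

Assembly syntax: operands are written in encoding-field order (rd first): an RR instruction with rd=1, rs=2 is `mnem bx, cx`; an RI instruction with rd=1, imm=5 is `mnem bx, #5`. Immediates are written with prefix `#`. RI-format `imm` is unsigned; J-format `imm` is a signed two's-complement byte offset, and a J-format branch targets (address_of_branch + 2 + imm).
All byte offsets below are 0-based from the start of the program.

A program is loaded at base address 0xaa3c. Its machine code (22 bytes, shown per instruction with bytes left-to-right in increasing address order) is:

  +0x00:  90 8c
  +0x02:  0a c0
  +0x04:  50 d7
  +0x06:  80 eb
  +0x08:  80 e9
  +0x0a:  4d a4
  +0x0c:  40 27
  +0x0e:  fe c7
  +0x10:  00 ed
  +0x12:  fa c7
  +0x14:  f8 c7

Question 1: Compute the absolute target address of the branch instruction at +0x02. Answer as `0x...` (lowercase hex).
@+02  little-endian(0a c0) = 0xc00a
  top 5b → 0x18 → bnz [J]
  [10:0] imm=10 = #10
  target = base 0xaa3c + off 0x02 + 2 + imm 10 = 0xaa4a

0xaa4a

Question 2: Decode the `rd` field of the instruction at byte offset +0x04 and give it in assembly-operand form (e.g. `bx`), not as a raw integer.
r14

[04] 50 d7 → 0xd750
  opcode bits[15:11]=0x1a: and/RR
  rd: (w>>7)&0xf=0xe → r14
  rs: (w>>3)&0xf=0xa → r10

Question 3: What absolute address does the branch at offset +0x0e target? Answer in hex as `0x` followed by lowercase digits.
0xaa4a

+0x0e: fe c7 ⇒ word 0xc7fe (little)
  op=0xc7fe>>11=0x18 ⇒ bnz (J)
  [10:0] imm=2046 (s11→-2) = #-2
  target = base 0xaa3c + off 0x0e + 2 + imm -2 = 0xaa4a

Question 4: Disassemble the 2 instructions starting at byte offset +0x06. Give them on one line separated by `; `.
[06] 80 eb → 0xeb80
  opcode bits[15:11]=0x1d: neg/R
  rd: (w>>7)&0xf=0x7 → sp
[08] 80 e9 → 0xe980
  opcode bits[15:11]=0x1d: neg/R
  rd: (w>>7)&0xf=0x3 → dx

neg sp; neg dx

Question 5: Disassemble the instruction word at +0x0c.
lsl r14, r8

off 0x0c: read 40 27 as little → 0x2740
  op=0x2740>>11=0x4 ⇒ lsl (RR)
  [10:7] rd=14 = r14
  [6:3] rs=8 = r8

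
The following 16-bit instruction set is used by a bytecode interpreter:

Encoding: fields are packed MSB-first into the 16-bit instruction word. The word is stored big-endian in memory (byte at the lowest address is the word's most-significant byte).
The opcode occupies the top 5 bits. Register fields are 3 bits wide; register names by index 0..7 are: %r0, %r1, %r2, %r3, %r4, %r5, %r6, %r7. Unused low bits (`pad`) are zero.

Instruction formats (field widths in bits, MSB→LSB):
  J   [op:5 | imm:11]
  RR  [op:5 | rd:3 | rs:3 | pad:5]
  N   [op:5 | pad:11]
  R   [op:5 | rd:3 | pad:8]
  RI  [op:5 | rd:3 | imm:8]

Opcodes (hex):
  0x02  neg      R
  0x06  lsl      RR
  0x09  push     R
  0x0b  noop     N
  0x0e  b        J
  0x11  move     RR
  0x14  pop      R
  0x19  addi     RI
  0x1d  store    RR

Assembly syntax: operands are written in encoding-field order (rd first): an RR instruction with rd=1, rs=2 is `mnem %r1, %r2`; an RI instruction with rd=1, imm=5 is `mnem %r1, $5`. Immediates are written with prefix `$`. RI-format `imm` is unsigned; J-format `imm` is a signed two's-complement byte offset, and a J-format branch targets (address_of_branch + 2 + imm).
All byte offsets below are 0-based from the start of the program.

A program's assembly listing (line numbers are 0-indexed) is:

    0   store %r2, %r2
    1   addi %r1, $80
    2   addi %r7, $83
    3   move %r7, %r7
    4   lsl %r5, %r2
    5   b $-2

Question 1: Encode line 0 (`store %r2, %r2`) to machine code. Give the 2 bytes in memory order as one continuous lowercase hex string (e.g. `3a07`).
ea40

line 0 (store): pack op=0x1d:5|rd=2:3|rs=2:3|pad=0:5 = 0xea40; big→ ea 40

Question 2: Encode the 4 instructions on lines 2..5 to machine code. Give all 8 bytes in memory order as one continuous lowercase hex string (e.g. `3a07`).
2. addi fields op=0x19:5|rd=7:3|imm=83:8 → word cf53h → cf 53
3. move fields op=0x11:5|rd=7:3|rs=7:3|pad=0:5 → word 8fe0h → 8f e0
4. lsl fields op=0x6:5|rd=5:3|rs=2:3|pad=0:5 → word 3540h → 35 40
5. b fields op=0xe:5|imm=-2:11 → word 77feh → 77 fe

cf538fe0354077fe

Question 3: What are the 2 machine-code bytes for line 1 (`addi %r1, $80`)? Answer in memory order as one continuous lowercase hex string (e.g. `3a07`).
line 1 (addi): pack op=0x19:5|rd=1:3|imm=80:8 = 0xc950; big→ c9 50

c950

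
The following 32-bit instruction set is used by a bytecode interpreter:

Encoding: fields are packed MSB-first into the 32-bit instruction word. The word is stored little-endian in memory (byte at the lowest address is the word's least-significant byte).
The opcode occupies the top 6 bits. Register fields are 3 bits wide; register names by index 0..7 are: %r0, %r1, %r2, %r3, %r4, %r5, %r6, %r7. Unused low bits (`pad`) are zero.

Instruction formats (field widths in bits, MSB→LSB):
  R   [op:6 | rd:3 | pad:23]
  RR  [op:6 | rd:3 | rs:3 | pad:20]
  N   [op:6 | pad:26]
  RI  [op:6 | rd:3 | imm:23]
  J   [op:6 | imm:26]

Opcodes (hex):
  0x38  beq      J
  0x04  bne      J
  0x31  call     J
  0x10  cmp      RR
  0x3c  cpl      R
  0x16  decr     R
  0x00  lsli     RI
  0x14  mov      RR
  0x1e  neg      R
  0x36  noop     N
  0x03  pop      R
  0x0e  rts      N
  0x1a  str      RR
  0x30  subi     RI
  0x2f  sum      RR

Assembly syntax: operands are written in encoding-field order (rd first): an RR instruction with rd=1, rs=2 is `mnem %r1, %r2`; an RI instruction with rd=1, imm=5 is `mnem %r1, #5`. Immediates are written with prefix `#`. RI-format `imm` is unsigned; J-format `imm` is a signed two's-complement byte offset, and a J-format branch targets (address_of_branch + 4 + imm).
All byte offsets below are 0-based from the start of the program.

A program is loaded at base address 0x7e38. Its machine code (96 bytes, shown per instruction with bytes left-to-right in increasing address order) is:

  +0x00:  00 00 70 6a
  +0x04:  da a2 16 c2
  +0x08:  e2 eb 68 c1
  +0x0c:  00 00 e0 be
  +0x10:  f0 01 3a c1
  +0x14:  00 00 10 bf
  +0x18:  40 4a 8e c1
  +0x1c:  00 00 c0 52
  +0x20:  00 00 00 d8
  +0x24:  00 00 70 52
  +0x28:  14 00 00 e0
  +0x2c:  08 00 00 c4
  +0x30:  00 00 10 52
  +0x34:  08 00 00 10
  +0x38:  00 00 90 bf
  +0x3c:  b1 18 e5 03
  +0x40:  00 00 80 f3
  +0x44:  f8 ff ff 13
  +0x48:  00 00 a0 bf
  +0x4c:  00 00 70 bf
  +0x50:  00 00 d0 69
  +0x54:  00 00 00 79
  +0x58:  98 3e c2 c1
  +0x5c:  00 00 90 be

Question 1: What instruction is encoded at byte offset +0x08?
+0x08: e2 eb 68 c1 ⇒ word 0xc168ebe2 (little)
  op=0xc168ebe2>>26=0x30 ⇒ subi (RI)
  rd: (w>>23)&0x7=0x2 → %r2
  imm: (w>>0)&0x7fffff=0x68ebe2 → #6876130

subi %r2, #6876130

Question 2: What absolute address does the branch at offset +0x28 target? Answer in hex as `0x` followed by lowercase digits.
@+28  little-endian(14 00 00 e0) = 0xe0000014
  op=0xe0000014>>26=0x38 ⇒ beq (J)
  imm@[25:0]=0x14 ⇒ #20
  target = base 0x7e38 + off 0x28 + 4 + imm 20 = 0x7e78

0x7e78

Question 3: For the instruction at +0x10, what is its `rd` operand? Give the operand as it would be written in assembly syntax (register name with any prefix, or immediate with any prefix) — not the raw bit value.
%r2

off 0x10: read f0 01 3a c1 as little → 0xc13a01f0
  top 6b → 0x30 → subi [RI]
  rd@[25:23]=0x2 ⇒ %r2
  imm@[22:0]=0x3a01f0 ⇒ #3801584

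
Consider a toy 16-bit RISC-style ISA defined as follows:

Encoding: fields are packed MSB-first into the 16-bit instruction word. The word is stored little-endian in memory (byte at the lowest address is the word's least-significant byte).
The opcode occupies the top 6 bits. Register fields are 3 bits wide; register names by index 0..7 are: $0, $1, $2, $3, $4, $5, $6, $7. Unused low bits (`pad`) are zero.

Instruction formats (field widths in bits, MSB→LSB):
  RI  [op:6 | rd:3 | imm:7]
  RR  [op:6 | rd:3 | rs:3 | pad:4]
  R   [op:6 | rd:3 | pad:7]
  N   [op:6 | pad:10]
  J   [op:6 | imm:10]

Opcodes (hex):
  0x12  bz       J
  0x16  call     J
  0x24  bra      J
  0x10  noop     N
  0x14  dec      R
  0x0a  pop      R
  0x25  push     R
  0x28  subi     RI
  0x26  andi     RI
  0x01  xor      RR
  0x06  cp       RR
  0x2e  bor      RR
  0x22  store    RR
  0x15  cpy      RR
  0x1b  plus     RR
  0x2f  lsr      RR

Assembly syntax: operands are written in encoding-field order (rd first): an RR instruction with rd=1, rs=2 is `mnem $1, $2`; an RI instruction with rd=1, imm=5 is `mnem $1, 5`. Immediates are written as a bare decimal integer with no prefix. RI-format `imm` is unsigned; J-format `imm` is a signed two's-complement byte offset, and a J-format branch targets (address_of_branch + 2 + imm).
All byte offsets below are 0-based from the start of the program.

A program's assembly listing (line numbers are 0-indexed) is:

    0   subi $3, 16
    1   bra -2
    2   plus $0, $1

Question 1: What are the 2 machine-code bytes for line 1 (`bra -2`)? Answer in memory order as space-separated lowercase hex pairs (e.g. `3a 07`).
1. bra fields op=0x24:6|imm=-2:10 → word 93feh → fe 93

fe 93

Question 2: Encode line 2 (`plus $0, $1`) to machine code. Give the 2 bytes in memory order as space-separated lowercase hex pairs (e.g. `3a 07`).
L2: plus op=0x1b:6|rd=0:3|rs=1:3|pad=0:4 ⇒ 0x6c10 ⇒ little 10 6c

10 6c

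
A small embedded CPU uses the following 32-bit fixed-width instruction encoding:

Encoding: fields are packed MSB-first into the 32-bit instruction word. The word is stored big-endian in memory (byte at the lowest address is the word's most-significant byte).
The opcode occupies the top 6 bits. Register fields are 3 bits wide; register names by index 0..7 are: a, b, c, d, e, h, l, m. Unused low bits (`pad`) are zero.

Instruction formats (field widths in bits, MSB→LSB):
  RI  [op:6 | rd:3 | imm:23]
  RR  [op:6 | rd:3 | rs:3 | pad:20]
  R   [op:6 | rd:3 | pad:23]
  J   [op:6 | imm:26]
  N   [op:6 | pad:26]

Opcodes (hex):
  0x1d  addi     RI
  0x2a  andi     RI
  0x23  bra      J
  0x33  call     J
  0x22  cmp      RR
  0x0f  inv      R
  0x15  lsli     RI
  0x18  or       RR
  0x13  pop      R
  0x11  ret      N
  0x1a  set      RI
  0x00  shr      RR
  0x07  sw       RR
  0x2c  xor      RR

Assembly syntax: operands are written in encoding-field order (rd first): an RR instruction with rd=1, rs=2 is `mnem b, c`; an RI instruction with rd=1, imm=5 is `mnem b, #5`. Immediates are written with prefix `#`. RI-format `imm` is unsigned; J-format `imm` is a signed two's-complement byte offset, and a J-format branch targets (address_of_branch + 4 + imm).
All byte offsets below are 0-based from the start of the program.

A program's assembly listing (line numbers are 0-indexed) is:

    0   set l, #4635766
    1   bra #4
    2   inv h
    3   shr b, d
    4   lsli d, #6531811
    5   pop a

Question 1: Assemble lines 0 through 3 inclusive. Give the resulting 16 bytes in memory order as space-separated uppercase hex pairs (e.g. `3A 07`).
0. set fields op=0x1a:6|rd=6:3|imm=4635766:23 → word 6b46bc76h → 6b 46 bc 76
1. bra fields op=0x23:6|imm=4:26 → word 8c000004h → 8c 00 00 04
2. inv fields op=0xf:6|rd=5:3|pad=0:23 → word 3e800000h → 3e 80 00 00
3. shr fields op=0x0:6|rd=1:3|rs=3:3|pad=0:20 → word 00b00000h → 00 b0 00 00

6B 46 BC 76 8C 00 00 04 3E 80 00 00 00 B0 00 00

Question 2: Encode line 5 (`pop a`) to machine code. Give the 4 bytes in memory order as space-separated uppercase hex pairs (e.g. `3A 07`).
5. pop fields op=0x13:6|rd=0:3|pad=0:23 → word 4c000000h → 4c 00 00 00

4C 00 00 00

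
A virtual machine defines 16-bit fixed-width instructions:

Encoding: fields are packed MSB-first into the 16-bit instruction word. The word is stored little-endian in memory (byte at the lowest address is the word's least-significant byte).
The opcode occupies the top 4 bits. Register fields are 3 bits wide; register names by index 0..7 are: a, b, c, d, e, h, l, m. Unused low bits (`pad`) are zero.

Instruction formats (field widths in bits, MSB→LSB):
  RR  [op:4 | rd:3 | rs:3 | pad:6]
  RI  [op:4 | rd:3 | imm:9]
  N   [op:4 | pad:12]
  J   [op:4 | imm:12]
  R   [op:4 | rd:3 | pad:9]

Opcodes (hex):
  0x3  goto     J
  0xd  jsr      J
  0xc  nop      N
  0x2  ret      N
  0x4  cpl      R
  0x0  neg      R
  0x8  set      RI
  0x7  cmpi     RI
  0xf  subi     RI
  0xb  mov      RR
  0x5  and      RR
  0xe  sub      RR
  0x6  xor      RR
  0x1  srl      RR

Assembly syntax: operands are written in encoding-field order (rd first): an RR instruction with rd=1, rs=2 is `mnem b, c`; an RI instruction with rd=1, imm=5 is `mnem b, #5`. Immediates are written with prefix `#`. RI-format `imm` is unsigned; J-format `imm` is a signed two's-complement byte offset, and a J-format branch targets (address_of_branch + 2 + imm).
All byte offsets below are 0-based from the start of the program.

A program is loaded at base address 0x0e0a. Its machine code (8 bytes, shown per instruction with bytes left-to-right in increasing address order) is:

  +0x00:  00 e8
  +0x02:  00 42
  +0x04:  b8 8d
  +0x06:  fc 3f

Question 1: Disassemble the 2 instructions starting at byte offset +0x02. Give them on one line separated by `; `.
off 0x02: read 00 42 as little → 0x4200
  top 4b → 0x4 → cpl [R]
  [11:9] rd=1 = b
off 0x04: read b8 8d as little → 0x8db8
  top 4b → 0x8 → set [RI]
  [11:9] rd=6 = l
  [8:0] imm=440 = #440

cpl b; set l, #440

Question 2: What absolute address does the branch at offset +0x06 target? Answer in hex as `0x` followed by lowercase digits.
@+06  little-endian(fc 3f) = 0x3ffc
  op=0x3ffc>>12=0x3 ⇒ goto (J)
  imm: (w>>0)&0xfff=0xffc (s12→-4) → #-4
  target = base 0x0e0a + off 0x06 + 2 + imm -4 = 0x0e0e

0x0e0e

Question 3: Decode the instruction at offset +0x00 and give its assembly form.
sub e, a

@+00  little-endian(00 e8) = 0xe800
  opcode bits[15:12]=0xe: sub/RR
  rd@[11:9]=0x4 ⇒ e
  rs@[8:6]=0x0 ⇒ a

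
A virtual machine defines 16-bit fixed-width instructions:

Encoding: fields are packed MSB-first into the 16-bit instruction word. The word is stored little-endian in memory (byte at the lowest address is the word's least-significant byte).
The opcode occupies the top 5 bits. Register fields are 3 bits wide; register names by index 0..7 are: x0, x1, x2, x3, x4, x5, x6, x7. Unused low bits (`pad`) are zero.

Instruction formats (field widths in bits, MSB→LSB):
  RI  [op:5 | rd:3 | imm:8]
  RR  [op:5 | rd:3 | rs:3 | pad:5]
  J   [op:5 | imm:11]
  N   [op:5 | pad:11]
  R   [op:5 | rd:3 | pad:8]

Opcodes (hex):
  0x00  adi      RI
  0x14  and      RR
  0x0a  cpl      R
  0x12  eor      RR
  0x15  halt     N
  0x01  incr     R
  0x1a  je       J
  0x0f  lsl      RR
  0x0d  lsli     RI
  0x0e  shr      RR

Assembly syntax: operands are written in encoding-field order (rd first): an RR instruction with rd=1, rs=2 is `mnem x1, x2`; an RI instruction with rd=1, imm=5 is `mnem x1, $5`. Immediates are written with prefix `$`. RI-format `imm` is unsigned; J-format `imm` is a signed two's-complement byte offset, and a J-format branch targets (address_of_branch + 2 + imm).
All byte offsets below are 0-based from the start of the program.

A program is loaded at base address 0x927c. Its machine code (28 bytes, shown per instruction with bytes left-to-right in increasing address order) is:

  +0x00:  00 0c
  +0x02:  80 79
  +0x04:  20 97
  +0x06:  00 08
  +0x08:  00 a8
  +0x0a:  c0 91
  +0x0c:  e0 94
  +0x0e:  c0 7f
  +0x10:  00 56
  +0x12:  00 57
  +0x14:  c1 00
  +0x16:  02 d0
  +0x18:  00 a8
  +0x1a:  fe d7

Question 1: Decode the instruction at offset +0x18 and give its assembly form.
@+18  little-endian(00 a8) = 0xa800
  top 5b → 0x15 → halt [N]

halt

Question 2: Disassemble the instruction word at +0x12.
@+12  little-endian(00 57) = 0x5700
  opcode bits[15:11]=0xa: cpl/R
  [10:8] rd=7 = x7

cpl x7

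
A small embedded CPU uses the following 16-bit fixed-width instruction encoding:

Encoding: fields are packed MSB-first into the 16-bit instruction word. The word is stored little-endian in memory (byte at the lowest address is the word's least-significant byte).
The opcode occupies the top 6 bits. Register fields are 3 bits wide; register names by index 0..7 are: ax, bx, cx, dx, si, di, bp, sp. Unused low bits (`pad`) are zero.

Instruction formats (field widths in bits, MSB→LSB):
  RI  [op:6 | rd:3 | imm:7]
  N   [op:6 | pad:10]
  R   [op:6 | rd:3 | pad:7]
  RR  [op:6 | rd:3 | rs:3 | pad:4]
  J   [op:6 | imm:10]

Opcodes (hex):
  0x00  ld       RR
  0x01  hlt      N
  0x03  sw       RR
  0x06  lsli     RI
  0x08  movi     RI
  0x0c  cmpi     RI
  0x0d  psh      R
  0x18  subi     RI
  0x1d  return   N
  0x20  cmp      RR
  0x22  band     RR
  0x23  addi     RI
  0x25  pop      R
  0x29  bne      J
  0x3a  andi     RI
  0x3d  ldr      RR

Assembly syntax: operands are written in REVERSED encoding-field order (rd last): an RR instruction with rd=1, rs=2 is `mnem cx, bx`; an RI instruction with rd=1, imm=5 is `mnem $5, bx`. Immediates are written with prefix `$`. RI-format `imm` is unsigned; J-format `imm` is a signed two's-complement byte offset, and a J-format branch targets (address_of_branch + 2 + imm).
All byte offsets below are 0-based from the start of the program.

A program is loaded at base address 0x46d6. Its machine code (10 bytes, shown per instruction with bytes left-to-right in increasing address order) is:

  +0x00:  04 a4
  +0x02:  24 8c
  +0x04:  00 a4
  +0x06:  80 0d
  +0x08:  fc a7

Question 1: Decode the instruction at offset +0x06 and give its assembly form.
sw ax, dx

off 0x06: read 80 0d as little → 0x0d80
  top 6b → 0x3 → sw [RR]
  rd@[9:7]=0x3 ⇒ dx
  rs@[6:4]=0x0 ⇒ ax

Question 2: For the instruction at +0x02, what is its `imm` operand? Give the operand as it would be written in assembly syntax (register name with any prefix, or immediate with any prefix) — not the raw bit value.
$36

off 0x02: read 24 8c as little → 0x8c24
  top 6b → 0x23 → addi [RI]
  [9:7] rd=0 = ax
  [6:0] imm=36 = $36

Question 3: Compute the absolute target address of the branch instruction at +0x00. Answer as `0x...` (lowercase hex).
0x46dc

+0x00: 04 a4 ⇒ word 0xa404 (little)
  top 6b → 0x29 → bne [J]
  imm: (w>>0)&0x3ff=0x4 → $4
  target = base 0x46d6 + off 0x00 + 2 + imm 4 = 0x46dc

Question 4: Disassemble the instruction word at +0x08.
bne $-4

+0x08: fc a7 ⇒ word 0xa7fc (little)
  top 6b → 0x29 → bne [J]
  imm: (w>>0)&0x3ff=0x3fc (s10→-4) → $-4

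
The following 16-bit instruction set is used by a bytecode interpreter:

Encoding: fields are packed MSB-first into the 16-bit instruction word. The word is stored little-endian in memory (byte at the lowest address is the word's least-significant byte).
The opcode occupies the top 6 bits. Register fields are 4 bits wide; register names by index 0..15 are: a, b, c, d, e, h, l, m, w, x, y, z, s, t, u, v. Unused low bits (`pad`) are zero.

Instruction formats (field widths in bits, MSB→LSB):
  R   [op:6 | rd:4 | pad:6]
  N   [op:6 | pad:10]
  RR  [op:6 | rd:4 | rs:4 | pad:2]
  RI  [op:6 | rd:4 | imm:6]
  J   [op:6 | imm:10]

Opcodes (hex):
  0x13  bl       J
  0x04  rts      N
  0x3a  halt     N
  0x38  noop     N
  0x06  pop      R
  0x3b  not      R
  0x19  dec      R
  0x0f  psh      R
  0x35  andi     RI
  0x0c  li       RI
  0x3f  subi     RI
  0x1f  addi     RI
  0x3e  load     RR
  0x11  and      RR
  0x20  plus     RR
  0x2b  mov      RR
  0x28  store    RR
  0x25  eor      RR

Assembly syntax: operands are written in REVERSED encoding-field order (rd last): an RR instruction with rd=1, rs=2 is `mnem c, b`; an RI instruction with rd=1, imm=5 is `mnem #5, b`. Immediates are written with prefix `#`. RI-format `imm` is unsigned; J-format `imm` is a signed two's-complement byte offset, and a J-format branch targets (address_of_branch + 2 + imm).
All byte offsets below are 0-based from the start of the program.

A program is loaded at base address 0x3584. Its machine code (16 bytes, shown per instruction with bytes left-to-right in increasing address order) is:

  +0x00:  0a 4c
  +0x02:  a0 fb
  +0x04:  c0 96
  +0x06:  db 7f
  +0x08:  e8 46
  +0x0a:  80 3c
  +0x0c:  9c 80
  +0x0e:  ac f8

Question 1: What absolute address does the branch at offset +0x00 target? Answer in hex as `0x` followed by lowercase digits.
0x3590

+0x00: 0a 4c ⇒ word 0x4c0a (little)
  op=0x4c0a>>10=0x13 ⇒ bl (J)
  [9:0] imm=10 = #10
  target = base 0x3584 + off 0x00 + 2 + imm 10 = 0x3590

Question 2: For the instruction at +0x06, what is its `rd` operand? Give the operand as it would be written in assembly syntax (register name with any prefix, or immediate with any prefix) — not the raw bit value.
[06] db 7f → 0x7fdb
  top 6b → 0x1f → addi [RI]
  [9:6] rd=15 = v
  [5:0] imm=27 = #27

v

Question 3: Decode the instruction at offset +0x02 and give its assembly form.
@+02  little-endian(a0 fb) = 0xfba0
  op=0xfba0>>10=0x3e ⇒ load (RR)
  rd@[9:6]=0xe ⇒ u
  rs@[5:2]=0x8 ⇒ w

load w, u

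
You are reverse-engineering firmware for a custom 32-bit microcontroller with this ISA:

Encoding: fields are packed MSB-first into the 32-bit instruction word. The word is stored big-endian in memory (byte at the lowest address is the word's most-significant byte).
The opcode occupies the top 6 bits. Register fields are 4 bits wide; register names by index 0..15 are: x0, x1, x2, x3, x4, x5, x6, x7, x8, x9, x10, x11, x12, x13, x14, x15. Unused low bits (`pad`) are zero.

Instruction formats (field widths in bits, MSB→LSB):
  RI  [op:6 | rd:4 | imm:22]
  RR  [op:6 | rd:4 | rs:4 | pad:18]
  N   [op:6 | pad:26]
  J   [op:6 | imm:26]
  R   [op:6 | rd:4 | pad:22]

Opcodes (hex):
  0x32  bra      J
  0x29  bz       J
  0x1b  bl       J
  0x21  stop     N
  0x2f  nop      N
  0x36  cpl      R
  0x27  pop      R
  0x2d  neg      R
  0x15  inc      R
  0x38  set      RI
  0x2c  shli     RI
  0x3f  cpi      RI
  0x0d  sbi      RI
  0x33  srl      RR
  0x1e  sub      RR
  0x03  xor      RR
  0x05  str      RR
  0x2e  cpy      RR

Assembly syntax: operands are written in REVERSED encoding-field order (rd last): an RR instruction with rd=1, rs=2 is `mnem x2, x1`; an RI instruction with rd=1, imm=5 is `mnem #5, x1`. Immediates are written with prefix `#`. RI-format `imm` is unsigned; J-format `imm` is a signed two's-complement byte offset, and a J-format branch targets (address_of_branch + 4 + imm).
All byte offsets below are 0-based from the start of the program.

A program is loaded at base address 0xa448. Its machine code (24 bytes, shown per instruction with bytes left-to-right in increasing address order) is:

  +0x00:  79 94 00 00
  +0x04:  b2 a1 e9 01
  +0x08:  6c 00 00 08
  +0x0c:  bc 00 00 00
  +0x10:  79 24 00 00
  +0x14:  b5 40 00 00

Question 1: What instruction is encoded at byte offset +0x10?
sub x9, x4

off 0x10: read 79 24 00 00 as big → 0x79240000
  top 6b → 0x1e → sub [RR]
  [25:22] rd=4 = x4
  [21:18] rs=9 = x9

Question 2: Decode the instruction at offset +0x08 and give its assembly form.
+0x08: 6c 00 00 08 ⇒ word 0x6c000008 (big)
  opcode bits[31:26]=0x1b: bl/J
  imm@[25:0]=0x8 ⇒ #8

bl #8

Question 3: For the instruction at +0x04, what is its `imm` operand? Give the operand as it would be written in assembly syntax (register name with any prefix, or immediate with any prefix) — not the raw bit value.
[04] b2 a1 e9 01 → 0xb2a1e901
  opcode bits[31:26]=0x2c: shli/RI
  rd@[25:22]=0xa ⇒ x10
  imm@[21:0]=0x21e901 ⇒ #2222337

#2222337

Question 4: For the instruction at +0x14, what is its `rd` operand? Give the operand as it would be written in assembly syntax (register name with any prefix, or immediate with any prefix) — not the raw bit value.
[14] b5 40 00 00 → 0xb5400000
  op=0xb5400000>>26=0x2d ⇒ neg (R)
  rd: (w>>22)&0xf=0x5 → x5

x5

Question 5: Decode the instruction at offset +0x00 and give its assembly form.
sub x5, x6

+0x00: 79 94 00 00 ⇒ word 0x79940000 (big)
  top 6b → 0x1e → sub [RR]
  rd: (w>>22)&0xf=0x6 → x6
  rs: (w>>18)&0xf=0x5 → x5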